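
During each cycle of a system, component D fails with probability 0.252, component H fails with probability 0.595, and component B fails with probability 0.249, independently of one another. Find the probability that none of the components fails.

0.22750794

P(none) = (1 − 0.252) × (1 − 0.595) × (1 − 0.249) = 0.748 × 0.405 × 0.751 = 0.22750794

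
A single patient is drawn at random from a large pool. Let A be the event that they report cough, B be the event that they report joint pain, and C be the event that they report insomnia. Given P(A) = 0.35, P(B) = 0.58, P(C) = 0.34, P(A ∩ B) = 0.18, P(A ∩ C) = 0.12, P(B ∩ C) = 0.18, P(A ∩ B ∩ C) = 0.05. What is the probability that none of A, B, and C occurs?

0.16

P(A ∪ B ∪ C) = 0.35 + 0.58 + 0.34 − 0.18 − 0.12 − 0.18 + 0.05 = 0.84
P(none) = 1 − 0.84 = 0.16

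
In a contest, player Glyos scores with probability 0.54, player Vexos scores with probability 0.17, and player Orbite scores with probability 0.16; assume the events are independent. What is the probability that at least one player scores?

P(none) = (1 − 0.54) × (1 − 0.17) × (1 − 0.16) = 0.46 × 0.83 × 0.84 = 0.320712
P(at least one) = 1 − 0.320712 = 0.679288

0.679288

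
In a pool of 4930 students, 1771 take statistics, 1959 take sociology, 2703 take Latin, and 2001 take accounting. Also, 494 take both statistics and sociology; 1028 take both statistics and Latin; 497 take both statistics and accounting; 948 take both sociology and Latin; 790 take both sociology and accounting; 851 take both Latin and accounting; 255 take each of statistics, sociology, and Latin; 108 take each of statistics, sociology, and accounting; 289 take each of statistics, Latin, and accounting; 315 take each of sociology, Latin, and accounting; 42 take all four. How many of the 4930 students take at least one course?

4751

N(≥1) = 1771 + 1959 + 2703 + 2001 − 494 − 1028 − 497 − 948 − 790 − 851 + 255 + 108 + 289 + 315 − 42 = 4751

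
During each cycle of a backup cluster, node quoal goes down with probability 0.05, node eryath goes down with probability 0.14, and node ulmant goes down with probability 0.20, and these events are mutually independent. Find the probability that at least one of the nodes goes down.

P(none) = (1 − 0.05) × (1 − 0.14) × (1 − 0.20) = 0.95 × 0.86 × 0.80 = 0.6536
P(at least one) = 1 − 0.6536 = 0.3464

0.3464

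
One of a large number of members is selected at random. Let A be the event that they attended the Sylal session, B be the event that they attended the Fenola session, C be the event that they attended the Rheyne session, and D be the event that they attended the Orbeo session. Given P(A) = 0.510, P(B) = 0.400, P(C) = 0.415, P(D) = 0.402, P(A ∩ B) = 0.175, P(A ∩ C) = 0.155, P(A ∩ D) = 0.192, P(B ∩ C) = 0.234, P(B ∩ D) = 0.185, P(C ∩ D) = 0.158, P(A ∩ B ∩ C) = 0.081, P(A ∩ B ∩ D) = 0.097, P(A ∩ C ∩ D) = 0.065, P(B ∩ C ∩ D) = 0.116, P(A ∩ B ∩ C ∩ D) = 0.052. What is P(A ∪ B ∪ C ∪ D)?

0.935

P(A ∪ B ∪ C ∪ D) = 0.510 + 0.400 + 0.415 + 0.402 − 0.175 − 0.155 − 0.192 − 0.234 − 0.185 − 0.158 + 0.081 + 0.097 + 0.065 + 0.116 − 0.052 = 0.935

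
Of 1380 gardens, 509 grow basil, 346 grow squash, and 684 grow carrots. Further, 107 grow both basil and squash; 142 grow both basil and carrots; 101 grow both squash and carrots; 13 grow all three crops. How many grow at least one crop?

N(≥1) = 509 + 346 + 684 − 107 − 142 − 101 + 13 = 1202

1202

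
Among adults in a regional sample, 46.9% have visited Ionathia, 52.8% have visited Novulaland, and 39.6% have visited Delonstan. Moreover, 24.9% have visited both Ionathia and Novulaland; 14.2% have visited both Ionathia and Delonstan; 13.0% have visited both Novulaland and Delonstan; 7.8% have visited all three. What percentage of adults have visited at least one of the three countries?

95.0%

Using inclusion–exclusion:
P(union) = 46.9 + 52.8 + 39.6 − 24.9 − 14.2 − 13.0 + 7.8 = 95.0%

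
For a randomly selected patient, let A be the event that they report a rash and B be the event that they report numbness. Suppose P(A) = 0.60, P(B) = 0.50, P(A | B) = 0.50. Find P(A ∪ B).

P(A ∩ B) = P(B)·P(A|B) = 0.50 × 0.50 = 0.25
P(A ∪ B) = 0.60 + 0.50 − 0.25 = 0.85

0.85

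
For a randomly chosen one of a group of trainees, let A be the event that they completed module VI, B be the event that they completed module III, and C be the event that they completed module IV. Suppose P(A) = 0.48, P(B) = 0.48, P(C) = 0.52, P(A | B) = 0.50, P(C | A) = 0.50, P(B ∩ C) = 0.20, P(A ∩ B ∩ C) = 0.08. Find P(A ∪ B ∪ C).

P(A ∩ B) = P(B)·P(A|B) = 0.48 × 0.50 = 0.24
P(A ∩ C) = P(A)·P(C|A) = 0.48 × 0.50 = 0.24
Inclusion–exclusion gives
P(A ∪ B ∪ C) = 0.48 + 0.48 + 0.52 − 0.24 − 0.24 − 0.20 + 0.08 = 0.88

0.88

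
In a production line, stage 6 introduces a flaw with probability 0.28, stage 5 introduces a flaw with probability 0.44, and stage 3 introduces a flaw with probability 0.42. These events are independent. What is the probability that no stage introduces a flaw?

0.233856

P(none) = (1 − 0.28) × (1 − 0.44) × (1 − 0.42) = 0.72 × 0.56 × 0.58 = 0.233856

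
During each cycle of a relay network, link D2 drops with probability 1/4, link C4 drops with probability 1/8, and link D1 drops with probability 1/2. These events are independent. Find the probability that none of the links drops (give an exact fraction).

P(none) = (1 − 1/4) × (1 − 1/8) × (1 − 1/2) = 3/4 × 7/8 × 1/2 = 21/64

21/64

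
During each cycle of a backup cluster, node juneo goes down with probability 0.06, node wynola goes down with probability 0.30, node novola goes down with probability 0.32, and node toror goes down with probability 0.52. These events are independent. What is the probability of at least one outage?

Independence gives P(none) = ∏(1 − pᵢ).
P(none) = (1 − 0.06) × (1 − 0.30) × (1 − 0.32) × (1 − 0.52) = 0.94 × 0.70 × 0.68 × 0.48 = 0.2147712
P(at least one) = 1 − 0.2147712 = 0.7852288

0.7852288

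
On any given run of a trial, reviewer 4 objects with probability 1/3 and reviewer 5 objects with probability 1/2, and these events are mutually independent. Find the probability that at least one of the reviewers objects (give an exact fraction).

2/3

P(none) = (1 − 1/3) × (1 − 1/2) = 2/3 × 1/2 = 1/3
P(at least one) = 1 − 1/3 = 2/3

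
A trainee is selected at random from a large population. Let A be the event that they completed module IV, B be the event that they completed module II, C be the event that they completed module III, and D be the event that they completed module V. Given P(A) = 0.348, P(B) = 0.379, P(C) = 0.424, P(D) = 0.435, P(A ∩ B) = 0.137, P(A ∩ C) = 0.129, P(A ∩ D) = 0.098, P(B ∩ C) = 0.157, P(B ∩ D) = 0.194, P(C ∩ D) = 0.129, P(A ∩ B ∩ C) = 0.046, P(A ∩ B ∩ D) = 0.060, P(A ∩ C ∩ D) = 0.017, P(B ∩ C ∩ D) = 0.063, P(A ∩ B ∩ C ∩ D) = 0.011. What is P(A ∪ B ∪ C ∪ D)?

0.917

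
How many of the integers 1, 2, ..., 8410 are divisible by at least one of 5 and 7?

2643

Using inclusion–exclusion:
floor(8410/5) + floor(8410/7) − floor(8410/35) = 1682 + 1201 − 240 = 2643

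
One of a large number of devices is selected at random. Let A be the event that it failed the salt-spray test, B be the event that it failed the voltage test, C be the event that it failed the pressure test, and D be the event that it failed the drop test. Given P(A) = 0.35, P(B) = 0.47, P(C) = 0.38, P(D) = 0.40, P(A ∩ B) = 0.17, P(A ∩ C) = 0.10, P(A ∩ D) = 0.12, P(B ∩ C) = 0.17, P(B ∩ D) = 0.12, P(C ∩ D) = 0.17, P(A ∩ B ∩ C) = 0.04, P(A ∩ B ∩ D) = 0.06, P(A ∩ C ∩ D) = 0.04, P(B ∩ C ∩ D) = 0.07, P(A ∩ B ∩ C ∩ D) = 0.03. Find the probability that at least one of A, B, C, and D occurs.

By inclusion-exclusion,
P(A ∪ B ∪ C ∪ D) = 0.35 + 0.47 + 0.38 + 0.40 − 0.17 − 0.10 − 0.12 − 0.17 − 0.12 − 0.17 + 0.04 + 0.06 + 0.04 + 0.07 − 0.03 = 0.93

0.93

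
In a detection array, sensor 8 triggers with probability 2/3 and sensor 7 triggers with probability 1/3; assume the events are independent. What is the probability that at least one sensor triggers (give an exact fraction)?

Since the events are independent, P(none) is the product of the individual non-occurrence probabilities.
P(none) = (1 − 2/3) × (1 − 1/3) = 1/3 × 2/3 = 2/9
P(at least one) = 1 − 2/9 = 7/9

7/9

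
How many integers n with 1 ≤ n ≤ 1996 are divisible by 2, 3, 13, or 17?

1418

By inclusion–exclusion:
⌊1996/2⌋ + ⌊1996/3⌋ + ⌊1996/13⌋ + ⌊1996/17⌋ − ⌊1996/6⌋ − ⌊1996/26⌋ − ⌊1996/34⌋ − ⌊1996/39⌋ − ⌊1996/51⌋ − ⌊1996/221⌋ + ⌊1996/78⌋ + ⌊1996/102⌋ + ⌊1996/442⌋ + ⌊1996/663⌋ − ⌊1996/1326⌋ = 998 + 665 + 153 + 117 − 332 − 76 − 58 − 51 − 39 − 9 + 25 + 19 + 4 + 3 − 1 = 1418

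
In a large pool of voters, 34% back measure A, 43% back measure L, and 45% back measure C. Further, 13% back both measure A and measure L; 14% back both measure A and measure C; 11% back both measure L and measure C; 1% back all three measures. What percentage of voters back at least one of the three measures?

Apply inclusion-exclusion:
P(≥1) = 34 + 43 + 45 − 13 − 14 − 11 + 1 = 85%

85%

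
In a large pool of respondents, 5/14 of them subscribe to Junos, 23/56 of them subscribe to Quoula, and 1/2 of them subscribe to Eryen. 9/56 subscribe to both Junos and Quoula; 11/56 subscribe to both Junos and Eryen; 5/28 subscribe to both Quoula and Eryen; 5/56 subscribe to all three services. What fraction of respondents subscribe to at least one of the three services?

Apply inclusion-exclusion:
P(at least one) = 5/14 + 23/56 + 1/2 − 9/56 − 11/56 − 5/28 + 5/56 = 23/28

23/28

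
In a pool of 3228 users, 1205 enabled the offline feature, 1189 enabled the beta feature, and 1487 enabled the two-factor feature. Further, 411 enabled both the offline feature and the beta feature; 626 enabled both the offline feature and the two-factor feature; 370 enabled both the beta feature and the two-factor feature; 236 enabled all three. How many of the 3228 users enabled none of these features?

518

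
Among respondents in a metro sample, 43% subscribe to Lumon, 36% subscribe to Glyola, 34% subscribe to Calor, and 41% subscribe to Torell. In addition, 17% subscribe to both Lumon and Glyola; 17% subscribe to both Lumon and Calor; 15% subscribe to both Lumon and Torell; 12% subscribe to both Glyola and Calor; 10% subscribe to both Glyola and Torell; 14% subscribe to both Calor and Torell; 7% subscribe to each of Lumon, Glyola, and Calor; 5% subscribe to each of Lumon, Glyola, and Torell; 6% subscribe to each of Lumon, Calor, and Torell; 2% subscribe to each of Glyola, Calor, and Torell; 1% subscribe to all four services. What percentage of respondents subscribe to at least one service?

P(≥1) = 43 + 36 + 34 + 41 − 17 − 17 − 15 − 12 − 10 − 14 + 7 + 5 + 6 + 2 − 1 = 88%

88%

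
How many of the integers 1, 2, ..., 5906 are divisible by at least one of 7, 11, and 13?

⌊5906/7⌋ + ⌊5906/11⌋ + ⌊5906/13⌋ − ⌊5906/77⌋ − ⌊5906/91⌋ − ⌊5906/143⌋ + ⌊5906/1001⌋ = 843 + 536 + 454 − 76 − 64 − 41 + 5 = 1657

1657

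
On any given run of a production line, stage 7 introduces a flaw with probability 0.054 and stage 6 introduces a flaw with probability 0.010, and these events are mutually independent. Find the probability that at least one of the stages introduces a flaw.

P(none) = (1 − 0.054) × (1 − 0.010) = 0.946 × 0.990 = 0.93654
P(at least one) = 1 − 0.93654 = 0.06346

0.06346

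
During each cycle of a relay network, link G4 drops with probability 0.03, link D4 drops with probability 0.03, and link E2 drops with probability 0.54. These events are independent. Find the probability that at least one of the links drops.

0.567186

P(none) = (1 − 0.03) × (1 − 0.03) × (1 − 0.54) = 0.97 × 0.97 × 0.46 = 0.432814
P(at least one) = 1 − 0.432814 = 0.567186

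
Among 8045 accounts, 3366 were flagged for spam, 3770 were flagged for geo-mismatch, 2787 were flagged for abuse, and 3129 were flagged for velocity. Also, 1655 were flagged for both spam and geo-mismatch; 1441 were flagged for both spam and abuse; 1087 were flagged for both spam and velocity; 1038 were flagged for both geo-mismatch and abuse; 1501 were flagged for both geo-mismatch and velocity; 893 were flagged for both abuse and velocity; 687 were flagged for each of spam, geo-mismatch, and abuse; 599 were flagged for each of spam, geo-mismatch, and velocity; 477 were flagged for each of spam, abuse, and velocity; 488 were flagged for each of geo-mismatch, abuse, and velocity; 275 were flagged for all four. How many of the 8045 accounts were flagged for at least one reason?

7413

|at least one| = 3366 + 3770 + 2787 + 3129 − 1655 − 1441 − 1087 − 1038 − 1501 − 893 + 687 + 599 + 477 + 488 − 275 = 7413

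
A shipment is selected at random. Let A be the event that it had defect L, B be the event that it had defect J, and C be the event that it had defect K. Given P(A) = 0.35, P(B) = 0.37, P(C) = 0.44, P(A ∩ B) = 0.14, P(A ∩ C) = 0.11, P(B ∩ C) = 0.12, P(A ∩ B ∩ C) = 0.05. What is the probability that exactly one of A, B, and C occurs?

P(exactly one) = 0.35 + 0.37 + 0.44 − 2·0.14 − 2·0.11 − 2·0.12 + 3·0.05 = 0.57

0.57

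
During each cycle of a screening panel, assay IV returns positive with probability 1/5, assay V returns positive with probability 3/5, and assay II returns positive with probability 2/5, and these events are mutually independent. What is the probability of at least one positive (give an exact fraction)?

101/125

P(none) = (1 − 1/5) × (1 − 3/5) × (1 − 2/5) = 4/5 × 2/5 × 3/5 = 24/125
P(at least one) = 1 − 24/125 = 101/125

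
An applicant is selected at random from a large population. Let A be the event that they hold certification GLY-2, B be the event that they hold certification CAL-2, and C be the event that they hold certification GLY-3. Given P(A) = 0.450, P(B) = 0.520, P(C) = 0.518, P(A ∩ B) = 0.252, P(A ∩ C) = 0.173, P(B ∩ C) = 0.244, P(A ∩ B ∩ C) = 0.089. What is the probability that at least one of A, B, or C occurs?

0.908

P(A ∪ B ∪ C) = 0.450 + 0.520 + 0.518 − 0.252 − 0.173 − 0.244 + 0.089 = 0.908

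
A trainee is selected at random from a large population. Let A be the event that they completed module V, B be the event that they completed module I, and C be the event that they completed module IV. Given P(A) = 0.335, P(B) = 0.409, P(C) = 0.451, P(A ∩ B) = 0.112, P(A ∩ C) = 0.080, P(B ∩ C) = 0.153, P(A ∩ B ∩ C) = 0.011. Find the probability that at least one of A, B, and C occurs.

P(A ∪ B ∪ C) = 0.335 + 0.409 + 0.451 − 0.112 − 0.080 − 0.153 + 0.011 = 0.861

0.861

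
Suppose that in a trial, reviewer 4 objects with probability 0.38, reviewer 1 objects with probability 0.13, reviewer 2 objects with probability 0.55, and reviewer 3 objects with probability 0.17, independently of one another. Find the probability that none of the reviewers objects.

0.2014659

Independence gives P(none) = ∏(1 − pᵢ).
P(none) = (1 − 0.38) × (1 − 0.13) × (1 − 0.55) × (1 − 0.17) = 0.62 × 0.87 × 0.45 × 0.83 = 0.2014659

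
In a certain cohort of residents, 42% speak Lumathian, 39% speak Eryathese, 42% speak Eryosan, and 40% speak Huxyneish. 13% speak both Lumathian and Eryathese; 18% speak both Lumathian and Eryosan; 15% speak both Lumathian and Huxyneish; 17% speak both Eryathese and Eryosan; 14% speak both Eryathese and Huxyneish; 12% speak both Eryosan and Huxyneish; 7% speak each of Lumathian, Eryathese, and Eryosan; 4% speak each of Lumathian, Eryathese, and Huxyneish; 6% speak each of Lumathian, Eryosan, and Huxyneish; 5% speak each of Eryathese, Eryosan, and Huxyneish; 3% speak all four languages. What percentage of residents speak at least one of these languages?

Apply inclusion-exclusion:
P(at least one) = 42 + 39 + 42 + 40 − 13 − 18 − 15 − 17 − 14 − 12 + 7 + 4 + 6 + 5 − 3 = 93%

93%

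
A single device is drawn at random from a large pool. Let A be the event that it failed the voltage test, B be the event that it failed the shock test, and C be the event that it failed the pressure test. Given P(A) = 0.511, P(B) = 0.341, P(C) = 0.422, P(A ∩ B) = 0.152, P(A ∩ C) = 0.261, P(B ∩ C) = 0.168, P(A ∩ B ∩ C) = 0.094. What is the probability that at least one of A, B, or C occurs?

By inclusion-exclusion,
P(A ∪ B ∪ C) = 0.511 + 0.341 + 0.422 − 0.152 − 0.261 − 0.168 + 0.094 = 0.787

0.787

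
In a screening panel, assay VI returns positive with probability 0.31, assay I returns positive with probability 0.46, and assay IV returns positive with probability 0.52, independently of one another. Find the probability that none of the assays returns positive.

0.178848

Independence gives P(none) = ∏(1 − pᵢ).
P(none) = (1 − 0.31) × (1 − 0.46) × (1 − 0.52) = 0.69 × 0.54 × 0.48 = 0.178848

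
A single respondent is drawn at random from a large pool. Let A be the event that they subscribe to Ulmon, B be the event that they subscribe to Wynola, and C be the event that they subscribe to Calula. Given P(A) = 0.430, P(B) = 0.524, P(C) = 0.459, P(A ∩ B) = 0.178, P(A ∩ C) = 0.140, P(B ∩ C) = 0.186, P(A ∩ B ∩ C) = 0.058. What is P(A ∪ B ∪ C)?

Inclusion–exclusion gives
P(A ∪ B ∪ C) = 0.430 + 0.524 + 0.459 − 0.178 − 0.140 − 0.186 + 0.058 = 0.967

0.967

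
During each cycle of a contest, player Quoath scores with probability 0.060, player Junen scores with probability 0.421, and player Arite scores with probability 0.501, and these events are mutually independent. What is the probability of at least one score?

P(none) = (1 − 0.060) × (1 − 0.421) × (1 − 0.501) = 0.940 × 0.579 × 0.499 = 0.27158574
P(at least one) = 1 − 0.27158574 = 0.72841426

0.72841426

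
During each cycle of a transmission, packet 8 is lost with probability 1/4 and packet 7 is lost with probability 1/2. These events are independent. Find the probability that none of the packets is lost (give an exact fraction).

3/8

Independence gives P(none) = ∏(1 − pᵢ).
P(none) = (1 − 1/4) × (1 − 1/2) = 3/4 × 1/2 = 3/8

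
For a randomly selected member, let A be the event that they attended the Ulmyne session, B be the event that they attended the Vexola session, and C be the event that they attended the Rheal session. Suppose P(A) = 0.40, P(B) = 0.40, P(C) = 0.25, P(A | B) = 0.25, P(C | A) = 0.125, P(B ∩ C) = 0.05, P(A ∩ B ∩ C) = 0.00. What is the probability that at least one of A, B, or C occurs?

0.85

P(A ∩ B) = P(B)·P(A|B) = 0.40 × 0.25 = 0.10
P(A ∩ C) = P(A)·P(C|A) = 0.40 × 0.125 = 0.05
P(A ∪ B ∪ C) = 0.40 + 0.40 + 0.25 − 0.10 − 0.05 − 0.05 + 0.00 = 0.85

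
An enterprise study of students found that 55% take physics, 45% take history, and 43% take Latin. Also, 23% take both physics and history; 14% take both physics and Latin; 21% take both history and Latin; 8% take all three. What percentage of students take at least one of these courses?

Inclusion–exclusion gives
P(≥1) = 55 + 45 + 43 − 23 − 14 − 21 + 8 = 93%

93%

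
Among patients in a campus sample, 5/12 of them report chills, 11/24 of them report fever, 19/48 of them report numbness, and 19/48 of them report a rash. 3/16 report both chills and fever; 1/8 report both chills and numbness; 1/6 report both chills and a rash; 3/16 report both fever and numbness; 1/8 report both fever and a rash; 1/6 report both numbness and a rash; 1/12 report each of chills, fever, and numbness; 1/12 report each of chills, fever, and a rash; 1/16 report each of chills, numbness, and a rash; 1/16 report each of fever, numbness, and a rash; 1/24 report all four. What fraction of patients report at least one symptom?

By inclusion–exclusion:
P(union) = 5/12 + 11/24 + 19/48 + 19/48 − 3/16 − 1/8 − 1/6 − 3/16 − 1/8 − 1/6 + 1/12 + 1/12 + 1/16 + 1/16 − 1/24 = 23/24

23/24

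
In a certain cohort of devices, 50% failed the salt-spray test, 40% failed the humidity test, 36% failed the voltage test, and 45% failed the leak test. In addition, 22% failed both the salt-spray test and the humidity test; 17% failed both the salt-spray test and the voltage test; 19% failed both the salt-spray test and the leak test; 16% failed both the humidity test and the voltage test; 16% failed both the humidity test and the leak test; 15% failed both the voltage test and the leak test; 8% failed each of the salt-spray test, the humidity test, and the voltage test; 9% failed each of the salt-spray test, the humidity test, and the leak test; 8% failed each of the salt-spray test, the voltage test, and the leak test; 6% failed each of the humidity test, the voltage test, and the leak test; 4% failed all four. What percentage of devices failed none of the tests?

P(at least one) = 50 + 40 + 36 + 45 − 22 − 17 − 19 − 16 − 16 − 15 + 8 + 9 + 8 + 6 − 4 = 93%
P(none) = 100% − 93% = 7%

7%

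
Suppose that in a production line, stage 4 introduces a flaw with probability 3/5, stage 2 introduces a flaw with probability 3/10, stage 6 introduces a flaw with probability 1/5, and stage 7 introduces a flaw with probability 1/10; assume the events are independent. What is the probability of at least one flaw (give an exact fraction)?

499/625

P(none) = (1 − 3/5) × (1 − 3/10) × (1 − 1/5) × (1 − 1/10) = 2/5 × 7/10 × 4/5 × 9/10 = 126/625
P(at least one) = 1 − 126/625 = 499/625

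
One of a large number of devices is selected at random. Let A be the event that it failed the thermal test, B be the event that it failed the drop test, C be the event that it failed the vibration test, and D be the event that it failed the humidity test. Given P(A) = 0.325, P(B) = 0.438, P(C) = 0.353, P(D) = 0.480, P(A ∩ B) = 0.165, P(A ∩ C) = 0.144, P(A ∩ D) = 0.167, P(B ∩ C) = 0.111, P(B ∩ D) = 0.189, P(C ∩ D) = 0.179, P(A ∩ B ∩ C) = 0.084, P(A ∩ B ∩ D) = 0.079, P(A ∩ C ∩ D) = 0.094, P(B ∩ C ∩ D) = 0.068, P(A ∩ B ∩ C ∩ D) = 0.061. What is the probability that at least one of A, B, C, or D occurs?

0.905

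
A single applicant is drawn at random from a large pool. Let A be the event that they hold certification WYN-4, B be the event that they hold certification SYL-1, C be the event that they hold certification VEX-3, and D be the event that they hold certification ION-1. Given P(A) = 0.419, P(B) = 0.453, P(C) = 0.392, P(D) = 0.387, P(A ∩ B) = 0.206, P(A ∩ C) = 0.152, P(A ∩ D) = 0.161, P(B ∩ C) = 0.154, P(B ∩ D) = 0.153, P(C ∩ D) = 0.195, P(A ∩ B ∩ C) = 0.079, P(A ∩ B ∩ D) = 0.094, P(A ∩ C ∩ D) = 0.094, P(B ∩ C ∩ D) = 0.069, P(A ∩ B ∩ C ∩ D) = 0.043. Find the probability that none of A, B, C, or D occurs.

0.077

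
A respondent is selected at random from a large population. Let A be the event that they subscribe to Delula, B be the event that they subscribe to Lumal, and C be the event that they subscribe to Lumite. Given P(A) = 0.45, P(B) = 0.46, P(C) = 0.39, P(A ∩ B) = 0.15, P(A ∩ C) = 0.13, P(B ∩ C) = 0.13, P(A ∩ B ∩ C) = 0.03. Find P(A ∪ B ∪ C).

0.92

Using inclusion–exclusion:
P(A ∪ B ∪ C) = 0.45 + 0.46 + 0.39 − 0.15 − 0.13 − 0.13 + 0.03 = 0.92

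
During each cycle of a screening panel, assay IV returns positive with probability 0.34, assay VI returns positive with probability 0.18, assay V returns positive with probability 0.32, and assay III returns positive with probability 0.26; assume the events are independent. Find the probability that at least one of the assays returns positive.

P(none) = (1 − 0.34) × (1 − 0.18) × (1 − 0.32) × (1 − 0.26) = 0.66 × 0.82 × 0.68 × 0.74 = 0.27233184
P(at least one) = 1 − 0.27233184 = 0.72766816

0.72766816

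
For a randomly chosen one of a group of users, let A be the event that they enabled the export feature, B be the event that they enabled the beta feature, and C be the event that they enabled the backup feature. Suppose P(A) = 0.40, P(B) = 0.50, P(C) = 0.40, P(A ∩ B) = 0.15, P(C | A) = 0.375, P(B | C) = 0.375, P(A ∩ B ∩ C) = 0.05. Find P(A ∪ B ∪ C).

P(A ∩ C) = P(A)·P(C|A) = 0.40 × 0.375 = 0.15
P(B ∩ C) = P(C)·P(B|C) = 0.40 × 0.375 = 0.15
Using inclusion–exclusion:
P(A ∪ B ∪ C) = 0.40 + 0.50 + 0.40 − 0.15 − 0.15 − 0.15 + 0.05 = 0.90

0.90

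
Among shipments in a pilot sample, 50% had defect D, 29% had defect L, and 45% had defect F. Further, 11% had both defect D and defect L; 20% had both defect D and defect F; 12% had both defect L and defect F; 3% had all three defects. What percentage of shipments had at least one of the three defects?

P(at least one) = 50 + 29 + 45 − 11 − 20 − 12 + 3 = 84%

84%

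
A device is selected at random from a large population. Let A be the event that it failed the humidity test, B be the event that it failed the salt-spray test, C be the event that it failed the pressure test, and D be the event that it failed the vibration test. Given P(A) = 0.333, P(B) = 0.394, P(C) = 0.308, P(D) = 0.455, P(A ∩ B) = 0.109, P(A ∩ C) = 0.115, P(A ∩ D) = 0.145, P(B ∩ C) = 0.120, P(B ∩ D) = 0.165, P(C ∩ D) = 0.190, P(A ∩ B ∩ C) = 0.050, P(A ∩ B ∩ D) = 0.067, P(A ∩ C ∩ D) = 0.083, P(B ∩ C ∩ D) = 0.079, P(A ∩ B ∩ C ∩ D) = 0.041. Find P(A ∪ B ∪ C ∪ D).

P(A ∪ B ∪ C ∪ D) = 0.333 + 0.394 + 0.308 + 0.455 − 0.109 − 0.115 − 0.145 − 0.120 − 0.165 − 0.190 + 0.050 + 0.067 + 0.083 + 0.079 − 0.041 = 0.884

0.884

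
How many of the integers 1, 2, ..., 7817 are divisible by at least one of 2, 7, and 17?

4663

Inclusion–exclusion gives
⌊7817/2⌋ + ⌊7817/7⌋ + ⌊7817/17⌋ − ⌊7817/14⌋ − ⌊7817/34⌋ − ⌊7817/119⌋ + ⌊7817/238⌋ = 3908 + 1116 + 459 − 558 − 229 − 65 + 32 = 4663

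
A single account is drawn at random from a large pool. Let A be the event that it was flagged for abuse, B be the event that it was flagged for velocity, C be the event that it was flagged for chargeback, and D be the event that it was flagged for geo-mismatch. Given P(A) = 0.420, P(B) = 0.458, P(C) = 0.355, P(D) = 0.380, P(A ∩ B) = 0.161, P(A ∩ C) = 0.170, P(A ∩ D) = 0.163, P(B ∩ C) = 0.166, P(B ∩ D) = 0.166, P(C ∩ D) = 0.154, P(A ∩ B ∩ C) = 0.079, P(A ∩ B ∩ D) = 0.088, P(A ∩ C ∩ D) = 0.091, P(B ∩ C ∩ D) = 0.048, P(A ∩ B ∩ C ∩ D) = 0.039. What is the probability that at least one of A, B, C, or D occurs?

By inclusion–exclusion:
P(A ∪ B ∪ C ∪ D) = 0.420 + 0.458 + 0.355 + 0.380 − 0.161 − 0.170 − 0.163 − 0.166 − 0.166 − 0.154 + 0.079 + 0.088 + 0.091 + 0.048 − 0.039 = 0.900

0.900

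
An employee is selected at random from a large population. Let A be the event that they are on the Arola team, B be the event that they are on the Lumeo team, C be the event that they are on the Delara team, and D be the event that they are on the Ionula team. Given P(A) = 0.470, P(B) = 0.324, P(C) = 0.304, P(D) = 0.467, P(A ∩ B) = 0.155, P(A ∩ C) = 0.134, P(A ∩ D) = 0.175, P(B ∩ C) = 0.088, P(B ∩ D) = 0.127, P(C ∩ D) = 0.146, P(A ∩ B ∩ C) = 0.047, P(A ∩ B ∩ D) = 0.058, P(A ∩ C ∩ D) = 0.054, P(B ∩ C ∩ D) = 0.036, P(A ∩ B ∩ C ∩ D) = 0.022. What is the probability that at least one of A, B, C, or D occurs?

0.913

P(A ∪ B ∪ C ∪ D) = 0.470 + 0.324 + 0.304 + 0.467 − 0.155 − 0.134 − 0.175 − 0.088 − 0.127 − 0.146 + 0.047 + 0.058 + 0.054 + 0.036 − 0.022 = 0.913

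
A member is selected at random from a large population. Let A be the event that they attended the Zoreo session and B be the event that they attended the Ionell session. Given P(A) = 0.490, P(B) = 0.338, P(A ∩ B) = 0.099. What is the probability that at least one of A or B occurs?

0.729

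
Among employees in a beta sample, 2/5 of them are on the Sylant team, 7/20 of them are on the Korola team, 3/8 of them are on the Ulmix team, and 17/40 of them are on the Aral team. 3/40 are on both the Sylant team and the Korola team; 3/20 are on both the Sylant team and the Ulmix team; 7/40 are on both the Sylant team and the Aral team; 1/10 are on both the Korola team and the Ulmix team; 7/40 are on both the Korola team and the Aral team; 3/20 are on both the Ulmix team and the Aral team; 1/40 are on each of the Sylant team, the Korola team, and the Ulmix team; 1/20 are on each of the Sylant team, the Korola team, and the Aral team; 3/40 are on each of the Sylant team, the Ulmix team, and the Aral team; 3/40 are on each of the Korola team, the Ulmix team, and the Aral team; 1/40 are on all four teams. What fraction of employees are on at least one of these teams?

37/40

P(at least one) = 2/5 + 7/20 + 3/8 + 17/40 − 3/40 − 3/20 − 7/40 − 1/10 − 7/40 − 3/20 + 1/40 + 1/20 + 3/40 + 3/40 − 1/40 = 37/40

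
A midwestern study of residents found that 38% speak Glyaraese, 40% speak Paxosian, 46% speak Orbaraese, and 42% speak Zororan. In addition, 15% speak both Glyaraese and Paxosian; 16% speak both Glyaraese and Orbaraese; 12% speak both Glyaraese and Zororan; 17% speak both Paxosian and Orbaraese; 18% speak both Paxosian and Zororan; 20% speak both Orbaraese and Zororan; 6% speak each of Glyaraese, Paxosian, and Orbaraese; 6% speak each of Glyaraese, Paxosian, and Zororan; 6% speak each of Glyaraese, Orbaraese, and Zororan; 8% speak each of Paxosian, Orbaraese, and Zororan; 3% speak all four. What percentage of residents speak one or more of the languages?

P(union) = 38 + 40 + 46 + 42 − 15 − 16 − 12 − 17 − 18 − 20 + 6 + 6 + 6 + 8 − 3 = 91%

91%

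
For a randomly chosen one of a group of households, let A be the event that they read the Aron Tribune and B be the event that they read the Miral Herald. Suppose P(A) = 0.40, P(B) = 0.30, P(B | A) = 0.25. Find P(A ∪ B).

P(A ∩ B) = P(A)·P(B|A) = 0.40 × 0.25 = 0.10
P(A ∪ B) = 0.40 + 0.30 − 0.10 = 0.60

0.60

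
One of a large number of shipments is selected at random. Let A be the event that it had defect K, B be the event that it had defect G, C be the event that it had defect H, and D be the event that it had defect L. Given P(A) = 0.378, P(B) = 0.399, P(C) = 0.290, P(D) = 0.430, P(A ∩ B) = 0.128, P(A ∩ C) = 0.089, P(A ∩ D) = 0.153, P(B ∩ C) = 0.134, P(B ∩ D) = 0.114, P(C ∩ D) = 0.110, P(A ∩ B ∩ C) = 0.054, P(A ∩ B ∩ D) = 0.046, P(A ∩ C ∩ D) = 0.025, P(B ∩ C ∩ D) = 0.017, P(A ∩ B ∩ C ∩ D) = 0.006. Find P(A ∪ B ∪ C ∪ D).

P(A ∪ B ∪ C ∪ D) = 0.378 + 0.399 + 0.290 + 0.430 − 0.128 − 0.089 − 0.153 − 0.134 − 0.114 − 0.110 + 0.054 + 0.046 + 0.025 + 0.017 − 0.006 = 0.905

0.905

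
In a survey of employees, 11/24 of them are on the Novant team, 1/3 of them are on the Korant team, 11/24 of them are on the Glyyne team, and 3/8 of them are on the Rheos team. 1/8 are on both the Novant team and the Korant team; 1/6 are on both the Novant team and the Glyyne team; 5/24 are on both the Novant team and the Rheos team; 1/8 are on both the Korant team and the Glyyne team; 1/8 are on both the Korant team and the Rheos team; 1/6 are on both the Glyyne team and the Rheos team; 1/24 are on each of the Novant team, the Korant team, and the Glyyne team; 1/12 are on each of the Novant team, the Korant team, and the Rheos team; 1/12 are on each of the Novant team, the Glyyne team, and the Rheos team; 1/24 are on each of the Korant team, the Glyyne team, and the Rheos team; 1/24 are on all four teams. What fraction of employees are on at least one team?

11/12

Apply inclusion-exclusion:
P(≥1) = 11/24 + 1/3 + 11/24 + 3/8 − 1/8 − 1/6 − 5/24 − 1/8 − 1/8 − 1/6 + 1/24 + 1/12 + 1/12 + 1/24 − 1/24 = 11/12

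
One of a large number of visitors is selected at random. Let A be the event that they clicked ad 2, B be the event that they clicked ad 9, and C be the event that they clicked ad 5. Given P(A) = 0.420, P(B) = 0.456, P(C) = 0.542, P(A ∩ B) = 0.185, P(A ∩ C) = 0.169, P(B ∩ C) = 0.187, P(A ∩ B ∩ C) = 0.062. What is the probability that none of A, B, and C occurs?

0.061

Apply inclusion-exclusion:
P(A ∪ B ∪ C) = 0.420 + 0.456 + 0.542 − 0.185 − 0.169 − 0.187 + 0.062 = 0.939
P(none) = 1 − 0.939 = 0.061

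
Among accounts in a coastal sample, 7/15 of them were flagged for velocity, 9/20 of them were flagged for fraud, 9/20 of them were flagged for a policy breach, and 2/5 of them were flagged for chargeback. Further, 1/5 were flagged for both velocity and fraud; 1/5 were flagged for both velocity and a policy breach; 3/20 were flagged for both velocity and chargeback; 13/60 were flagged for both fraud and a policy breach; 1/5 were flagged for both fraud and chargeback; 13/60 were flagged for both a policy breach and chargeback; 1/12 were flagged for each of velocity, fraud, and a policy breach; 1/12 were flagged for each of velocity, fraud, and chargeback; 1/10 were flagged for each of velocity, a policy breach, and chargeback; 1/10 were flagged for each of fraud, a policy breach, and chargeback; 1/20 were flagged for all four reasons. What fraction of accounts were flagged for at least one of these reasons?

Apply inclusion-exclusion:
P(at least one) = 7/15 + 9/20 + 9/20 + 2/5 − 1/5 − 1/5 − 3/20 − 13/60 − 1/5 − 13/60 + 1/12 + 1/12 + 1/10 + 1/10 − 1/20 = 9/10

9/10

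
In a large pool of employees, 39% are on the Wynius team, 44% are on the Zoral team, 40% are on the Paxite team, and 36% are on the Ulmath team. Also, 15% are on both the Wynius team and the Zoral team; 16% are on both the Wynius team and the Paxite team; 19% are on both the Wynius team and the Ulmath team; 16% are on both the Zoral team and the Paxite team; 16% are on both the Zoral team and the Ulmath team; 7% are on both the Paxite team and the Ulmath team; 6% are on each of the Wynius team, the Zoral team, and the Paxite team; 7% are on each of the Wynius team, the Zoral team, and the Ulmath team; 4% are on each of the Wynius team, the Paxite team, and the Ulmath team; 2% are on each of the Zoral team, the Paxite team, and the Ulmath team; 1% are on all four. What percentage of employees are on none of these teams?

12%

Apply inclusion-exclusion:
P(at least one) = 39 + 44 + 40 + 36 − 15 − 16 − 19 − 16 − 16 − 7 + 6 + 7 + 4 + 2 − 1 = 88%
P(none) = 100% − 88% = 12%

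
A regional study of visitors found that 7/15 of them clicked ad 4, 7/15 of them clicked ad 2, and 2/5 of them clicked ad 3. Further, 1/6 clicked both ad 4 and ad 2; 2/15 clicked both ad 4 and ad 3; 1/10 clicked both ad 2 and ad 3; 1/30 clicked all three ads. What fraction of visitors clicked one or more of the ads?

Inclusion–exclusion gives
P(≥1) = 7/15 + 7/15 + 2/5 − 1/6 − 2/15 − 1/10 + 1/30 = 29/30

29/30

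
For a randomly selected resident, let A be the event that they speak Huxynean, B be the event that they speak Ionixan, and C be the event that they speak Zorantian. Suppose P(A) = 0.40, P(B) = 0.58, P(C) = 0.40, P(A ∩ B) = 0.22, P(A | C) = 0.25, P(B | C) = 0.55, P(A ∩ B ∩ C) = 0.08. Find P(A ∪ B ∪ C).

P(A ∩ C) = P(C)·P(A|C) = 0.40 × 0.25 = 0.10
P(B ∩ C) = P(C)·P(B|C) = 0.40 × 0.55 = 0.22
Using inclusion–exclusion:
P(A ∪ B ∪ C) = 0.40 + 0.58 + 0.40 − 0.22 − 0.10 − 0.22 + 0.08 = 0.92

0.92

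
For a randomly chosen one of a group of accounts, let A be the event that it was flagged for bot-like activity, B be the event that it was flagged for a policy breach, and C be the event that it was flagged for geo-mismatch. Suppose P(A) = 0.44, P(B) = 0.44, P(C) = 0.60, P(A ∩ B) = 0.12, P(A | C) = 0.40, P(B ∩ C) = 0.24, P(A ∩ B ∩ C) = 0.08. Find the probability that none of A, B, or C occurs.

P(A ∩ C) = P(C)·P(A|C) = 0.60 × 0.40 = 0.24
Inclusion–exclusion gives
P(A ∪ B ∪ C) = 0.44 + 0.44 + 0.60 − 0.12 − 0.24 − 0.24 + 0.08 = 0.96
P(none) = 1 − 0.96 = 0.04

0.04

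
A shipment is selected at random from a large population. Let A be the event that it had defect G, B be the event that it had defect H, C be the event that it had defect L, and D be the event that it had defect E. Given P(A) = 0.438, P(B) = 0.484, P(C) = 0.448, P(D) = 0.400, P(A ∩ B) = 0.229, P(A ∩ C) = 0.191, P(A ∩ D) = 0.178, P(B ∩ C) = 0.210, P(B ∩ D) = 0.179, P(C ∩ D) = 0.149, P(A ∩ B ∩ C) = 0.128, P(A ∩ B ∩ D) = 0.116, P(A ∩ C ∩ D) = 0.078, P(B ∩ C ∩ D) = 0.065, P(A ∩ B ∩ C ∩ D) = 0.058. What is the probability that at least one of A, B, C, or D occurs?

P(A ∪ B ∪ C ∪ D) = 0.438 + 0.484 + 0.448 + 0.400 − 0.229 − 0.191 − 0.178 − 0.210 − 0.179 − 0.149 + 0.128 + 0.116 + 0.078 + 0.065 − 0.058 = 0.963

0.963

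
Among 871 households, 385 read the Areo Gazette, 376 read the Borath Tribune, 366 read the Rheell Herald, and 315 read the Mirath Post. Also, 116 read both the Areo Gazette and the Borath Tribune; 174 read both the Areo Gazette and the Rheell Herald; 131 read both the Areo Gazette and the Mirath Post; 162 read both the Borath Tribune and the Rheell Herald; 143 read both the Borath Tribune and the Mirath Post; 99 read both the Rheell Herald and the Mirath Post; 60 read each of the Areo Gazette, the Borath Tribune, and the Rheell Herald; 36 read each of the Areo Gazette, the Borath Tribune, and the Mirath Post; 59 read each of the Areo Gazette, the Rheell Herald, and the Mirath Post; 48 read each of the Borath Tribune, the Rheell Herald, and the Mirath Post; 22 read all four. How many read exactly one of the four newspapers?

Using the inclusion–exclusion count for exactly one event:
N(exactly one) = 385 + 376 + 366 + 315 − 2·116 − 2·174 − 2·131 − 2·162 − 2·143 − 2·99 + 3·60 + 3·36 + 3·59 + 3·48 − 4·22 = 313

313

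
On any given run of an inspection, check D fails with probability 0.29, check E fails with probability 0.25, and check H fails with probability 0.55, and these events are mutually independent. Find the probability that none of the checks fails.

0.239625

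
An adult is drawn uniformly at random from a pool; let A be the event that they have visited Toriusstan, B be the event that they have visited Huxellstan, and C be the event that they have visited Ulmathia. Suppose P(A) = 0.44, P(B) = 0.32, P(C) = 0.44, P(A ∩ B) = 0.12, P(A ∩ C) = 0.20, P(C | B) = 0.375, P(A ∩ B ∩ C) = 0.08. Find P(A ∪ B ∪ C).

P(B ∩ C) = P(B)·P(C|B) = 0.32 × 0.375 = 0.12
P(A ∪ B ∪ C) = 0.44 + 0.32 + 0.44 − 0.12 − 0.20 − 0.12 + 0.08 = 0.84

0.84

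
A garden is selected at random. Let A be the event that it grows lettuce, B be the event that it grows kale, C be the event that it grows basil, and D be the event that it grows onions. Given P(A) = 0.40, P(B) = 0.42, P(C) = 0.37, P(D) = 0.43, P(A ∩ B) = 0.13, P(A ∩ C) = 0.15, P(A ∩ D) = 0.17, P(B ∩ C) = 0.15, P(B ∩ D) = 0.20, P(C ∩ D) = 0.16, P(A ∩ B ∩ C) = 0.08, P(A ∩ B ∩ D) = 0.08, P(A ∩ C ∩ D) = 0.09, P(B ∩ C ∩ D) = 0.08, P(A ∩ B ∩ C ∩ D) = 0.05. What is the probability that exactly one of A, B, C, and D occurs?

0.49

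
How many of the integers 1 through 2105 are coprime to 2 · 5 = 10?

1052 + 421 − 210 = 1263
2105 − 1263 = 842

842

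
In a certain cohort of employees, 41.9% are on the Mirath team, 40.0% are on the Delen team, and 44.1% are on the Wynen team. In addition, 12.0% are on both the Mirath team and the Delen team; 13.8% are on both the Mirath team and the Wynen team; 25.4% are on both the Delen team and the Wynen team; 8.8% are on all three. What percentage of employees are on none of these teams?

Apply inclusion-exclusion:
P(union) = 41.9 + 40.0 + 44.1 − 12.0 − 13.8 − 25.4 + 8.8 = 83.6%
P(none) = 100% − 83.6% = 16.4%

16.4%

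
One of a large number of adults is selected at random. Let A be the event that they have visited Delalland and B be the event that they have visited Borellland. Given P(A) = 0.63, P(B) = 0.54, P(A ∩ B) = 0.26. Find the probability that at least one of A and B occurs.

Apply inclusion-exclusion:
P(A ∪ B) = 0.63 + 0.54 − 0.26 = 0.91

0.91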